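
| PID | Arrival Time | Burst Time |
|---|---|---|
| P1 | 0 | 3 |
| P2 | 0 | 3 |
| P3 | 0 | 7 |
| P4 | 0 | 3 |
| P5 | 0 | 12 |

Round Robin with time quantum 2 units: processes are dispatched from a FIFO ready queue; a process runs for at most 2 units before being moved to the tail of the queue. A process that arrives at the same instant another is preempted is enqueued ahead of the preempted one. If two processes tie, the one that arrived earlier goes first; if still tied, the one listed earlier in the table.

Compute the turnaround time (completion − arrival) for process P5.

Gantt: | P1 0-2 | P2 2-4 | P3 4-6 | P4 6-8 | P5 8-10 | P1 10-11 | P2 11-12 | P3 12-14 | P4 14-15 | P5 15-17 | P3 17-19 | P5 19-21 | P3 21-22 | P5 22-28 |
Completion: P1=11  P2=12  P3=22  P4=15  P5=28
Turnaround (C−A): P1=11  P2=12  P3=22  P4=15  P5=28
Turnaround(P5) = completion − arrival = 28 − 0 = 28

28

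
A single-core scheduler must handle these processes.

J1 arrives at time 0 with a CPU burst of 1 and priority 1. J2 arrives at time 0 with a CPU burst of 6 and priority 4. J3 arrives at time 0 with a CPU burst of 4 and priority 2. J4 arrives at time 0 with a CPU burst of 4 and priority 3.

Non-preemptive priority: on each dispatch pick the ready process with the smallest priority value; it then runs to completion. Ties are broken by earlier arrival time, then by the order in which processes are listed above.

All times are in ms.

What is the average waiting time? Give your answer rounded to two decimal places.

3.75

Timeline: | J1 0-1 | J3 1-5 | J4 5-9 | J2 9-15 |
Completion: J1=1  J2=15  J3=5  J4=9
Turnaround (C−A): J1=1  J2=15  J3=5  J4=9
Waiting times: J1=0, J2=9, J3=1, J4=5
Average waiting = (0+9+1+5) / 4 = 15/4 = 3.75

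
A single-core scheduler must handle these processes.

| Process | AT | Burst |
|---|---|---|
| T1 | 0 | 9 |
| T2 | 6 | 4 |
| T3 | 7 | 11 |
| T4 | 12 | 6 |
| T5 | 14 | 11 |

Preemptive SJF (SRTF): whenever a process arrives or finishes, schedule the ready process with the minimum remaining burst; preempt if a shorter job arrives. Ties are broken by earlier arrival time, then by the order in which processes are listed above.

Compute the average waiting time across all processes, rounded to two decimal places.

6.40

Schedule: | T1 0-9 | T2 9-13 | T4 13-19 | T3 19-30 | T5 30-41 |
Completion: T1=9  T2=13  T3=30  T4=19  T5=41
Turnaround (C−A): T1=9  T2=7  T3=23  T4=7  T5=27
Waiting times: T1=0, T2=3, T3=12, T4=1, T5=16
Average waiting = (0+3+12+1+16) / 5 = 32/5 = 6.40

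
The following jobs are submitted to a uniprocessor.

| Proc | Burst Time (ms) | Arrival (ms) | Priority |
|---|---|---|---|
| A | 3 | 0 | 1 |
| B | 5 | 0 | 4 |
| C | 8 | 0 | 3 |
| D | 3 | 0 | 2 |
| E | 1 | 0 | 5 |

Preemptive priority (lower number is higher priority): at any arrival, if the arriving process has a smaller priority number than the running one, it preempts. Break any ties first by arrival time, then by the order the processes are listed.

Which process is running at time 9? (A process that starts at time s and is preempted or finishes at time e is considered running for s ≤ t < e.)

C

Timeline: | A 0-3 | D 3-6 | C 6-14 | B 14-19 | E 19-20 |
Completion: A=3  B=19  C=14  D=6  E=20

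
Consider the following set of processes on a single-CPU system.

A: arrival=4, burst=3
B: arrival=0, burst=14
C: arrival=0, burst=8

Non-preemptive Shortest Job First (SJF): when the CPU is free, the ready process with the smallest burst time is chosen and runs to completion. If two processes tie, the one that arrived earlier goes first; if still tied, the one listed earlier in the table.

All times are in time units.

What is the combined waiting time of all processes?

15

Gantt: | C 0-8 | A 8-11 | B 11-25 |
Completion: A=11  B=25  C=8
Waiting = turnaround − burst: A=4, B=11, C=0
Total waiting = 4 + 11 + 0 = 15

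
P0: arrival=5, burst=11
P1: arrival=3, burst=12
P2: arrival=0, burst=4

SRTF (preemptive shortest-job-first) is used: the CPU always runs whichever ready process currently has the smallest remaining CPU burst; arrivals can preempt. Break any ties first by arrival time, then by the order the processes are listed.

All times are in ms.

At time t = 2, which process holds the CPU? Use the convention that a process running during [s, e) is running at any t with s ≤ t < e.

P2

Gantt: | P2 0-4 | P1 4-16 | P0 16-27 |
Completion: P0=27  P1=16  P2=4
Turnaround (C−A): P0=22  P1=13  P2=4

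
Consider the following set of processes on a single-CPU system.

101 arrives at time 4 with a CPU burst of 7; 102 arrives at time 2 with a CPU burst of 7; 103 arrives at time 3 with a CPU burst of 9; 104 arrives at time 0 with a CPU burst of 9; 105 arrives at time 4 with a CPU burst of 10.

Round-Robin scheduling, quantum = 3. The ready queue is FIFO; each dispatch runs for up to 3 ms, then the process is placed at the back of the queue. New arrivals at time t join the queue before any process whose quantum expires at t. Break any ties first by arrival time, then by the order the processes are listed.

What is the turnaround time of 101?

34

Gantt: | 104 0-3 | 102 3-6 | 103 6-9 | 104 9-12 | 101 12-15 | 105 15-18 | 102 18-21 | 103 21-24 | 104 24-27 | 101 27-30 | 105 30-33 | 102 33-34 | 103 34-37 | 101 37-38 | 105 38-42 |
Completion: 101=38  102=34  103=37  104=27  105=42
Turnaround (C−A): 101=34  102=32  103=34  104=27  105=38
Turnaround(101) = completion − arrival = 38 − 4 = 34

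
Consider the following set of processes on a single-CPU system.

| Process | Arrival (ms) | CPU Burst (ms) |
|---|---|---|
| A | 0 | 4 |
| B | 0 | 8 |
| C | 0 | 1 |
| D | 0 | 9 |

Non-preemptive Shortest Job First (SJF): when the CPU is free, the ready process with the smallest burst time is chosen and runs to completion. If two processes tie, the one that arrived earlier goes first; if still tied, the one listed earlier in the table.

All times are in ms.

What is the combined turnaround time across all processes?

Schedule: | C 0-1 | A 1-5 | B 5-13 | D 13-22 |
Completion: A=5  B=13  C=1  D=22
Turnaround (C−A): A=5  B=13  C=1  D=22
Turnaround = completion − arrival: A=5, B=13, C=1, D=22
Total turnaround = 5 + 13 + 1 + 22 = 41

41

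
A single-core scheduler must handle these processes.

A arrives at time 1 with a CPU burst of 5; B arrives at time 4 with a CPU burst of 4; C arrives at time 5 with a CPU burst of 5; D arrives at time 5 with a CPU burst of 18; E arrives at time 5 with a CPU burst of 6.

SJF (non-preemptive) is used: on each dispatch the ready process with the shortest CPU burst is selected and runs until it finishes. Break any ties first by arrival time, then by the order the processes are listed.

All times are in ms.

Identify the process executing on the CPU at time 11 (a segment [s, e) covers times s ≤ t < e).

C

Schedule: | idle 0-1 | A 1-6 | B 6-10 | C 10-15 | E 15-21 | D 21-39 |
Completion: A=6  B=10  C=15  D=39  E=21
Turnaround (C−A): A=5  B=6  C=10  D=34  E=16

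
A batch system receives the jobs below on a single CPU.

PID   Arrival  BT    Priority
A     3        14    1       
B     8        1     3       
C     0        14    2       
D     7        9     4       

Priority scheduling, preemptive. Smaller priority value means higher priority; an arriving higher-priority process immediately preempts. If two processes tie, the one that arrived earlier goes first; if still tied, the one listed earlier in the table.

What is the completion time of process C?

28

Gantt: | C 0-3 | A 3-17 | C 17-28 | B 28-29 | D 29-38 |
Completion: A=17  B=29  C=28  D=38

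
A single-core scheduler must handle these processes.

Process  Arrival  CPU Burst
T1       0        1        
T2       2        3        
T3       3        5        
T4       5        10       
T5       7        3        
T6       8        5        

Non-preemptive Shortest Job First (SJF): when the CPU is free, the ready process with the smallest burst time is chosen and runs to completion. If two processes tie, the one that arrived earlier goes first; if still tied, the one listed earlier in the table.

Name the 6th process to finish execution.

T4

Schedule: | T1 0-1 | idle 1-2 | T2 2-5 | T3 5-10 | T5 10-13 | T6 13-18 | T4 18-28 |
Completion: T1=1  T2=5  T3=10  T4=28  T5=13  T6=18
Finish order: T1 → T2 → T3 → T5 → T6 → T4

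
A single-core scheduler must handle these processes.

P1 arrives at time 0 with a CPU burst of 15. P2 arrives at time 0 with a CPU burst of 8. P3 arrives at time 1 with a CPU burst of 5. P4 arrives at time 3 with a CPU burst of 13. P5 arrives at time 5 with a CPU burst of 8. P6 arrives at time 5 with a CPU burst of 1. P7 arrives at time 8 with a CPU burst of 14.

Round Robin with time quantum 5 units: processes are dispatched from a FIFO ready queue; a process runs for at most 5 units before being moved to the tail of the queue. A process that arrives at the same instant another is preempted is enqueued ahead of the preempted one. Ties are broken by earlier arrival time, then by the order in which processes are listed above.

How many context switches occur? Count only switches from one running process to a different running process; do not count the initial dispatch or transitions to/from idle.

14

Timeline: | P1 0-5 | P2 5-10 | P3 10-15 | P4 15-20 | P5 20-25 | P6 25-26 | P1 26-31 | P7 31-36 | P2 36-39 | P4 39-44 | P5 44-47 | P1 47-52 | P7 52-57 | P4 57-60 | P7 60-64 |
Completion: P1=52  P2=39  P3=15  P4=60  P5=47  P6=26  P7=64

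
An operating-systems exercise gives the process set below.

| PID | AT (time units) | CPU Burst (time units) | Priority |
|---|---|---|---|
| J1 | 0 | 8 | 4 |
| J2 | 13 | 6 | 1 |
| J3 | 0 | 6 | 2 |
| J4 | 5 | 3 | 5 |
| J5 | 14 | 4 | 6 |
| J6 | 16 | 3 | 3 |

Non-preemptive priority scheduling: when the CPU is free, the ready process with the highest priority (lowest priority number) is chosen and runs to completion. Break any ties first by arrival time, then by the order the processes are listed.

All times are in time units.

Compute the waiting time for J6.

Timeline: | J3 0-6 | J1 6-14 | J2 14-20 | J6 20-23 | J4 23-26 | J5 26-30 |
Completion: J1=14  J2=20  J3=6  J4=26  J5=30  J6=23
Turnaround (C−A): J1=14  J2=7  J3=6  J4=21  J5=16  J6=7
Waiting(J6) = turnaround − burst = 7 − 3 = 4

4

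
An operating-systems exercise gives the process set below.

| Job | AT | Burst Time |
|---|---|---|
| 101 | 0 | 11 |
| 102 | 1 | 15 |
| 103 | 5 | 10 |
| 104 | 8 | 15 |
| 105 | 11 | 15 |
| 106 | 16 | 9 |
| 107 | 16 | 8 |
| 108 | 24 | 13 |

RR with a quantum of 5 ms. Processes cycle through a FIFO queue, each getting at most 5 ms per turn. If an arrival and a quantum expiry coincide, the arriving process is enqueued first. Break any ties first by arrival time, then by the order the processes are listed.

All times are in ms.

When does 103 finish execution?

40

Timeline: | 101 0-5 | 102 5-10 | 103 10-15 | 101 15-20 | 104 20-25 | 102 25-30 | 105 30-35 | 103 35-40 | 106 40-45 | 107 45-50 | 101 50-51 | 108 51-56 | 104 56-61 | 102 61-66 | 105 66-71 | 106 71-75 | 107 75-78 | 108 78-83 | 104 83-88 | 105 88-93 | 108 93-96 |
Completion: 101=51  102=66  103=40  104=88  105=93  106=75  107=78  108=96
Turnaround (C−A): 101=51  102=65  103=35  104=80  105=82  106=59  107=62  108=72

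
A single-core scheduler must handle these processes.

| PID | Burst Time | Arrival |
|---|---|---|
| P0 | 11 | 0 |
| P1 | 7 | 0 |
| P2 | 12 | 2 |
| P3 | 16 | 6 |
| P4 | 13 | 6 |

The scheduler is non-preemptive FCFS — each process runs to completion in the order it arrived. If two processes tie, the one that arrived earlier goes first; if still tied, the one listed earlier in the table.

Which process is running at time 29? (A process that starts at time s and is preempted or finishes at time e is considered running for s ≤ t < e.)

Timeline: | P0 0-11 | P1 11-18 | P2 18-30 | P3 30-46 | P4 46-59 |
Completion: P0=11  P1=18  P2=30  P3=46  P4=59

P2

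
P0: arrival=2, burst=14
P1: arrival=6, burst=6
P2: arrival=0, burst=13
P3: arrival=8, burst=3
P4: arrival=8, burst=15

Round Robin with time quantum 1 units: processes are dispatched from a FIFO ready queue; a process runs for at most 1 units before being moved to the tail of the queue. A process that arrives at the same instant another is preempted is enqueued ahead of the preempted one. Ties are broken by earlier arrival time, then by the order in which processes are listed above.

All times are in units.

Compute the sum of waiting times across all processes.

Timeline: | P2 0-2 | P0 2-3 | P2 3-4 | P0 4-5 | P2 5-6 | P0 6-7 | P1 7-8 | P2 8-9 | P0 9-10 | P3 10-11 | P4 11-12 | P1 12-13 | P2 13-14 | P0 14-15 | P3 15-16 | P4 16-17 | P1 17-18 | P2 18-19 | P0 19-20 | P3 20-21 | P4 21-22 | P1 22-23 | P2 23-24 | P0 24-25 | P4 25-26 | P1 26-27 | P2 27-28 | P0 28-29 | P4 29-30 | P1 30-31 | P2 31-32 | P0 32-33 | P4 33-34 | P2 34-35 | P0 35-36 | P4 36-37 | P2 37-38 | P0 38-39 | P4 39-40 | P2 40-41 | P0 41-42 | P4 42-43 | P0 43-44 | P4 44-45 | P0 45-46 | P4 46-51 |
Completion: P0=46  P1=31  P2=41  P3=21  P4=51
Turnaround (C−A): P0=44  P1=25  P2=41  P3=13  P4=43
Waiting = turnaround − burst: P0=30, P1=19, P2=28, P3=10, P4=28
Total waiting = 30 + 19 + 28 + 10 + 28 = 115

115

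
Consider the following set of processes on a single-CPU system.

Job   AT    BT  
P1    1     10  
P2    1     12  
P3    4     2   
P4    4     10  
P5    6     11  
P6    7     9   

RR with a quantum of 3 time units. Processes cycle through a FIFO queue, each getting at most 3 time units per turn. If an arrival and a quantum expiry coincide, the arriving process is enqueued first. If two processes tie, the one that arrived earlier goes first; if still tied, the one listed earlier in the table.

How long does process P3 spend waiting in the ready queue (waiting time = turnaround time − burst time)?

Gantt: | idle 0-1 | P1 1-4 | P2 4-7 | P3 7-9 | P4 9-12 | P1 12-15 | P5 15-18 | P6 18-21 | P2 21-24 | P4 24-27 | P1 27-30 | P5 30-33 | P6 33-36 | P2 36-39 | P4 39-42 | P1 42-43 | P5 43-46 | P6 46-49 | P2 49-52 | P4 52-53 | P5 53-55 |
Completion: P1=43  P2=52  P3=9  P4=53  P5=55  P6=49
Waiting(P3) = turnaround − burst = 5 − 2 = 3

3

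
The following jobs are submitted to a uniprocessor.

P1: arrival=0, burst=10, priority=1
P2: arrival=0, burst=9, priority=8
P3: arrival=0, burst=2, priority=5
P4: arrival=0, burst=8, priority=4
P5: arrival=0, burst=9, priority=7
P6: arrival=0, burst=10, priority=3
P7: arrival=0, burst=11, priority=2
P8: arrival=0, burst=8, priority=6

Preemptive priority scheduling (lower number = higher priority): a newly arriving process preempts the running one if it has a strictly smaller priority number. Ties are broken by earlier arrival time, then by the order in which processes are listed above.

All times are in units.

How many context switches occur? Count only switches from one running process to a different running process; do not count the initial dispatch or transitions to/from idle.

Timeline: | P1 0-10 | P7 10-21 | P6 21-31 | P4 31-39 | P3 39-41 | P8 41-49 | P5 49-58 | P2 58-67 |
Completion: P1=10  P2=67  P3=41  P4=39  P5=58  P6=31  P7=21  P8=49
Turnaround (C−A): P1=10  P2=67  P3=41  P4=39  P5=58  P6=31  P7=21  P8=49

7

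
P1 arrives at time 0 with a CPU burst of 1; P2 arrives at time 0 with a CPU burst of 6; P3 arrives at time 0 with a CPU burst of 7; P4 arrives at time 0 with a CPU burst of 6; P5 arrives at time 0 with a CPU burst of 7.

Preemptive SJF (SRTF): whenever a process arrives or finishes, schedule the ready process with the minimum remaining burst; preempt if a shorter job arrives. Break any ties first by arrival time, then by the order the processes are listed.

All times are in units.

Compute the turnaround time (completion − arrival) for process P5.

Schedule: | P1 0-1 | P2 1-7 | P4 7-13 | P3 13-20 | P5 20-27 |
Completion: P1=1  P2=7  P3=20  P4=13  P5=27
Turnaround (C−A): P1=1  P2=7  P3=20  P4=13  P5=27
Turnaround(P5) = completion − arrival = 27 − 0 = 27

27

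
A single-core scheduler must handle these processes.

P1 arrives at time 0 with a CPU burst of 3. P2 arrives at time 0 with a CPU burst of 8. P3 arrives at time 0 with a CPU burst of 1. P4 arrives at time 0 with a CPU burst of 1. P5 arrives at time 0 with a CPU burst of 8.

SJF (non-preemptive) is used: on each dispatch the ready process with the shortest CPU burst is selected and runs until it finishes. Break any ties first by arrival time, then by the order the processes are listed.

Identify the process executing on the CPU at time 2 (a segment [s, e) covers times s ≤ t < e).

Gantt: | P3 0-1 | P4 1-2 | P1 2-5 | P2 5-13 | P5 13-21 |
Completion: P1=5  P2=13  P3=1  P4=2  P5=21
Turnaround (C−A): P1=5  P2=13  P3=1  P4=2  P5=21

P1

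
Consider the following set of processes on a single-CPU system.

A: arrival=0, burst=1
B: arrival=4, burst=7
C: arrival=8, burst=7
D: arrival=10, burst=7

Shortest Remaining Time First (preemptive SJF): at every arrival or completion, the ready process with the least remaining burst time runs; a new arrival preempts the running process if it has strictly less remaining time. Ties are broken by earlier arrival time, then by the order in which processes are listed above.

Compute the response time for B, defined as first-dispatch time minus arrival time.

0

Schedule: | A 0-1 | idle 1-4 | B 4-11 | C 11-18 | D 18-25 |
Completion: A=1  B=11  C=18  D=25
Response(B) = first start − arrival = 4 − 4 = 0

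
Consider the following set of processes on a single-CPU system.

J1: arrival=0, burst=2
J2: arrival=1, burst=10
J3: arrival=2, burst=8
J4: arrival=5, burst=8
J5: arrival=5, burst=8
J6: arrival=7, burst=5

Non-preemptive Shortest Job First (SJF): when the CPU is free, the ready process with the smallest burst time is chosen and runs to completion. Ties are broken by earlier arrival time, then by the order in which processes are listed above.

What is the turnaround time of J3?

8

Timeline: | J1 0-2 | J3 2-10 | J6 10-15 | J4 15-23 | J5 23-31 | J2 31-41 |
Completion: J1=2  J2=41  J3=10  J4=23  J5=31  J6=15
Turnaround (C−A): J1=2  J2=40  J3=8  J4=18  J5=26  J6=8
Turnaround(J3) = completion − arrival = 10 − 2 = 8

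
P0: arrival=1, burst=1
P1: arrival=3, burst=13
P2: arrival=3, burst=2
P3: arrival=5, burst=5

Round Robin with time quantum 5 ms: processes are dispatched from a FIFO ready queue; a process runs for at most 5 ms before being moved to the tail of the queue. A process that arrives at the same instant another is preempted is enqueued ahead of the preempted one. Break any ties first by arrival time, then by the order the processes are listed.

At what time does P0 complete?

2

Gantt: | idle 0-1 | P0 1-2 | idle 2-3 | P1 3-8 | P2 8-10 | P3 10-15 | P1 15-23 |
Completion: P0=2  P1=23  P2=10  P3=15
Turnaround (C−A): P0=1  P1=20  P2=7  P3=10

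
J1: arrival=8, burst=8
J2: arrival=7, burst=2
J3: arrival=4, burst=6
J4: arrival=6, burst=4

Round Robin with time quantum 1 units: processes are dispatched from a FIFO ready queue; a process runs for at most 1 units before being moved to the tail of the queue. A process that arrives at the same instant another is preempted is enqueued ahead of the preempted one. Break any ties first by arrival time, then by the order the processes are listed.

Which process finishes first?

Schedule: | idle 0-4 | J3 4-6 | J4 6-7 | J3 7-8 | J2 8-9 | J4 9-10 | J1 10-11 | J3 11-12 | J2 12-13 | J4 13-14 | J1 14-15 | J3 15-16 | J4 16-17 | J1 17-18 | J3 18-19 | J1 19-24 |
Completion: J1=24  J2=13  J3=19  J4=17
Finish order: J2 → J4 → J3 → J1

J2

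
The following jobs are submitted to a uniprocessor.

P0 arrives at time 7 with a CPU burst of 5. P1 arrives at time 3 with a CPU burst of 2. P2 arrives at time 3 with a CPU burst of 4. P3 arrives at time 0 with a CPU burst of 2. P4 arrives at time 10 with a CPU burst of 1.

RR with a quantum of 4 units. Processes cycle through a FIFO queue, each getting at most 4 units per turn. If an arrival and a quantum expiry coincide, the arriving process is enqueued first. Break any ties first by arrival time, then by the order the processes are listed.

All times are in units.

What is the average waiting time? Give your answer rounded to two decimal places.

1.60

Schedule: | P3 0-2 | idle 2-3 | P1 3-5 | P2 5-9 | P0 9-13 | P4 13-14 | P0 14-15 |
Completion: P0=15  P1=5  P2=9  P3=2  P4=14
Turnaround (C−A): P0=8  P1=2  P2=6  P3=2  P4=4
Waiting times: P0=3, P1=0, P2=2, P3=0, P4=3
Average waiting = (3+0+2+0+3) / 5 = 8/5 = 1.60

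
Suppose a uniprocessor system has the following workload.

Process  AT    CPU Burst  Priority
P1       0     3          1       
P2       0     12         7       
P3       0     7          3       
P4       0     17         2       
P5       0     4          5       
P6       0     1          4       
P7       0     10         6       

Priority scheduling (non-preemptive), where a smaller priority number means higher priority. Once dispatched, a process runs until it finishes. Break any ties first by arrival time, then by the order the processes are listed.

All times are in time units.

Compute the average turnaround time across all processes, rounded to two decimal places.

Schedule: | P1 0-3 | P4 3-20 | P3 20-27 | P6 27-28 | P5 28-32 | P7 32-42 | P2 42-54 |
Completion: P1=3  P2=54  P3=27  P4=20  P5=32  P6=28  P7=42
Turnaround times: P1=3, P2=54, P3=27, P4=20, P5=32, P6=28, P7=42
Average turnaround = (3+54+27+20+32+28+42) / 7 = 206/7 = 29.43

29.43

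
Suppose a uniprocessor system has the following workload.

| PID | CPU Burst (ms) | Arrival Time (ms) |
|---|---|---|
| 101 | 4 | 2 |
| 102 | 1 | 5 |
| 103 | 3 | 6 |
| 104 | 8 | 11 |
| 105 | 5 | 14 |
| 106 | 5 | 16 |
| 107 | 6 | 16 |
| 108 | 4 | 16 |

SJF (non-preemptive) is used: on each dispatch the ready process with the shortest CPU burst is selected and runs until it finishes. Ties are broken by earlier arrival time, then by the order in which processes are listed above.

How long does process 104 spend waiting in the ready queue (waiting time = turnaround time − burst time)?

Gantt: | idle 0-2 | 101 2-6 | 102 6-7 | 103 7-10 | idle 10-11 | 104 11-19 | 108 19-23 | 105 23-28 | 106 28-33 | 107 33-39 |
Completion: 101=6  102=7  103=10  104=19  105=28  106=33  107=39  108=23
Turnaround (C−A): 101=4  102=2  103=4  104=8  105=14  106=17  107=23  108=7
Waiting(104) = turnaround − burst = 8 − 8 = 0

0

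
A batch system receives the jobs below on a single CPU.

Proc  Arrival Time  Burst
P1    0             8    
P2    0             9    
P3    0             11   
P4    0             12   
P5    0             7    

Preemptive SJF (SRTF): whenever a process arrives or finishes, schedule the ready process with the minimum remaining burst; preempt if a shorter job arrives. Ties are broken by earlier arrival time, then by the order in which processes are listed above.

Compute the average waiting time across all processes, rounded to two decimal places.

Schedule: | P5 0-7 | P1 7-15 | P2 15-24 | P3 24-35 | P4 35-47 |
Completion: P1=15  P2=24  P3=35  P4=47  P5=7
Waiting times: P1=7, P2=15, P3=24, P4=35, P5=0
Average waiting = (7+15+24+35+0) / 5 = 81/5 = 16.20

16.20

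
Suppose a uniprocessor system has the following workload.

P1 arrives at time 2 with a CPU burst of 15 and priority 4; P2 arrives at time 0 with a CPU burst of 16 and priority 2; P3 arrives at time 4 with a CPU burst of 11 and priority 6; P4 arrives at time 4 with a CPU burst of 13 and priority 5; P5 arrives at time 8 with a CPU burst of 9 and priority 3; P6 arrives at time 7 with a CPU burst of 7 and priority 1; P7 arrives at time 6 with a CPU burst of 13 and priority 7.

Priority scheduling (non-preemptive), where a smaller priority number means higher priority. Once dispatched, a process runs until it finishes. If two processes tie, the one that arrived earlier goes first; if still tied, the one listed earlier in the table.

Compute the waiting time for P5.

15

Timeline: | P2 0-16 | P6 16-23 | P5 23-32 | P1 32-47 | P4 47-60 | P3 60-71 | P7 71-84 |
Completion: P1=47  P2=16  P3=71  P4=60  P5=32  P6=23  P7=84
Turnaround (C−A): P1=45  P2=16  P3=67  P4=56  P5=24  P6=16  P7=78
Waiting(P5) = turnaround − burst = 24 − 9 = 15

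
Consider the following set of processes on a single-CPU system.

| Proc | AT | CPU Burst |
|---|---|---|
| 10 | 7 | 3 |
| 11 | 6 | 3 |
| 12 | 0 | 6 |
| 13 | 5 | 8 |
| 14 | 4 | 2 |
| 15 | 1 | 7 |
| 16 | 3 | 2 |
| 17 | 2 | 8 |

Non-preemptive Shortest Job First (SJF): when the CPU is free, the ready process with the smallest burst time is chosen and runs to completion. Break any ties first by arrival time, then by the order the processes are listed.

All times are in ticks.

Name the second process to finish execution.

Gantt: | 12 0-6 | 16 6-8 | 14 8-10 | 11 10-13 | 10 13-16 | 15 16-23 | 17 23-31 | 13 31-39 |
Completion: 10=16  11=13  12=6  13=39  14=10  15=23  16=8  17=31
Finish order: 12 → 16 → 14 → 11 → 10 → 15 → 17 → 13

16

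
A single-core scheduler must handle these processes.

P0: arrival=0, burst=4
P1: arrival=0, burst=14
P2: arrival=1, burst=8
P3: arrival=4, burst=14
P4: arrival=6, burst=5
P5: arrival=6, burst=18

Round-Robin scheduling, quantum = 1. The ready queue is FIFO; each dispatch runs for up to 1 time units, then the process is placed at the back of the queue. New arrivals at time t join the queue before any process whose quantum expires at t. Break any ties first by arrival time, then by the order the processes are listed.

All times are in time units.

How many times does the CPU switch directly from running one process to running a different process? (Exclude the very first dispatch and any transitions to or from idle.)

58

Gantt: | P0 0-1 | P1 1-2 | P2 2-3 | P0 3-4 | P1 4-5 | P2 5-6 | P3 6-7 | P0 7-8 | P1 8-9 | P4 9-10 | P5 10-11 | P2 11-12 | P3 12-13 | P0 13-14 | P1 14-15 | P4 15-16 | P5 16-17 | P2 17-18 | P3 18-19 | P1 19-20 | P4 20-21 | P5 21-22 | P2 22-23 | P3 23-24 | P1 24-25 | P4 25-26 | P5 26-27 | P2 27-28 | P3 28-29 | P1 29-30 | P4 30-31 | P5 31-32 | P2 32-33 | P3 33-34 | P1 34-35 | P5 35-36 | P2 36-37 | P3 37-38 | P1 38-39 | P5 39-40 | P3 40-41 | P1 41-42 | P5 42-43 | P3 43-44 | P1 44-45 | P5 45-46 | P3 46-47 | P1 47-48 | P5 48-49 | P3 49-50 | P1 50-51 | P5 51-52 | P3 52-53 | P1 53-54 | P5 54-55 | P3 55-56 | P5 56-57 | P3 57-58 | P5 58-63 |
Completion: P0=14  P1=54  P2=37  P3=58  P4=31  P5=63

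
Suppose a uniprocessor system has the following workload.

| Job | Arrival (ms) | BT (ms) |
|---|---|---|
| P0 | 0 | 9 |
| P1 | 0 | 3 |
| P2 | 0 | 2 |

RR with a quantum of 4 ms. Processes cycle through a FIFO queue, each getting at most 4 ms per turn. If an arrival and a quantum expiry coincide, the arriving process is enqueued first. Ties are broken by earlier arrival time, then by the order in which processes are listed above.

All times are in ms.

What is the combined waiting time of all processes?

16

Timeline: | P0 0-4 | P1 4-7 | P2 7-9 | P0 9-14 |
Completion: P0=14  P1=7  P2=9
Turnaround (C−A): P0=14  P1=7  P2=9
Waiting = turnaround − burst: P0=5, P1=4, P2=7
Total waiting = 5 + 4 + 7 = 16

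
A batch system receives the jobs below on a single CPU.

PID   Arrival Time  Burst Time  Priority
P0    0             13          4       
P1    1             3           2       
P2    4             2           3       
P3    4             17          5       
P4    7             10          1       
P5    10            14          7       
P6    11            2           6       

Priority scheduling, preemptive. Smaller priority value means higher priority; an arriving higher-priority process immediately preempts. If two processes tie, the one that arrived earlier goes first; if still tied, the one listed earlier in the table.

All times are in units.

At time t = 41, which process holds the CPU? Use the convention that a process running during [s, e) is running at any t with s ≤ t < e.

P3

Gantt: | P0 0-1 | P1 1-4 | P2 4-6 | P0 6-7 | P4 7-17 | P0 17-28 | P3 28-45 | P6 45-47 | P5 47-61 |
Completion: P0=28  P1=4  P2=6  P3=45  P4=17  P5=61  P6=47
Turnaround (C−A): P0=28  P1=3  P2=2  P3=41  P4=10  P5=51  P6=36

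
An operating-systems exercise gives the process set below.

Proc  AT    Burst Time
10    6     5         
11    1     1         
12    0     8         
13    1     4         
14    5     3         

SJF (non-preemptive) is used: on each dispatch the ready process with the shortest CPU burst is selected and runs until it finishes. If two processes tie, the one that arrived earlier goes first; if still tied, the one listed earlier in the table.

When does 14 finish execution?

12

Gantt: | 12 0-8 | 11 8-9 | 14 9-12 | 13 12-16 | 10 16-21 |
Completion: 10=21  11=9  12=8  13=16  14=12
Turnaround (C−A): 10=15  11=8  12=8  13=15  14=7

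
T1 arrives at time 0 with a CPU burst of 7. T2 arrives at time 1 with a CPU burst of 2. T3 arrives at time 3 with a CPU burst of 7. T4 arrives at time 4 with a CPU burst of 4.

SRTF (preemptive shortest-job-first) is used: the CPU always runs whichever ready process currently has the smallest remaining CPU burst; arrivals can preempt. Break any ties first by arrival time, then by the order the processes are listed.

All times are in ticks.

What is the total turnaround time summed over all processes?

36

Schedule: | T1 0-1 | T2 1-3 | T1 3-4 | T4 4-8 | T1 8-13 | T3 13-20 |
Completion: T1=13  T2=3  T3=20  T4=8
Turnaround (C−A): T1=13  T2=2  T3=17  T4=4
Turnaround = completion − arrival: T1=13, T2=2, T3=17, T4=4
Total turnaround = 13 + 2 + 17 + 4 = 36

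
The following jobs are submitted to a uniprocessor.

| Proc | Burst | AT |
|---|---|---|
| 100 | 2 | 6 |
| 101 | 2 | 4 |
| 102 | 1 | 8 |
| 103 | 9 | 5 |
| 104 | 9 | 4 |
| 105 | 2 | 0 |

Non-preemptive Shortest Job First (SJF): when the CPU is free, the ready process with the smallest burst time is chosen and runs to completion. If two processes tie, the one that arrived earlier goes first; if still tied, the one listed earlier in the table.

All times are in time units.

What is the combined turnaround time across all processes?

43

Gantt: | 105 0-2 | idle 2-4 | 101 4-6 | 100 6-8 | 102 8-9 | 104 9-18 | 103 18-27 |
Completion: 100=8  101=6  102=9  103=27  104=18  105=2
Turnaround (C−A): 100=2  101=2  102=1  103=22  104=14  105=2
Turnaround = completion − arrival: 100=2, 101=2, 102=1, 103=22, 104=14, 105=2
Total turnaround = 2 + 2 + 1 + 22 + 14 + 2 = 43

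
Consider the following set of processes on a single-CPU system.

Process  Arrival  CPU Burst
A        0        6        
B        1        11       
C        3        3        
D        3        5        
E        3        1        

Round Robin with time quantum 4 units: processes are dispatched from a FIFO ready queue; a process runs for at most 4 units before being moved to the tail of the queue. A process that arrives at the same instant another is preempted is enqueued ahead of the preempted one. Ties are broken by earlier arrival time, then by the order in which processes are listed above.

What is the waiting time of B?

14

Timeline: | A 0-4 | B 4-8 | C 8-11 | D 11-15 | E 15-16 | A 16-18 | B 18-22 | D 22-23 | B 23-26 |
Completion: A=18  B=26  C=11  D=23  E=16
Turnaround (C−A): A=18  B=25  C=8  D=20  E=13
Waiting(B) = turnaround − burst = 25 − 11 = 14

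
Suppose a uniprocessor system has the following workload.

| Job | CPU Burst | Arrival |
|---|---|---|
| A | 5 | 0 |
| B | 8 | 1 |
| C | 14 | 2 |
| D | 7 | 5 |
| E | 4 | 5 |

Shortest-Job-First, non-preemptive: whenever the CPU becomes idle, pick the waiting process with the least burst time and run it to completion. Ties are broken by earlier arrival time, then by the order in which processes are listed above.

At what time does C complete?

38

Schedule: | A 0-5 | E 5-9 | D 9-16 | B 16-24 | C 24-38 |
Completion: A=5  B=24  C=38  D=16  E=9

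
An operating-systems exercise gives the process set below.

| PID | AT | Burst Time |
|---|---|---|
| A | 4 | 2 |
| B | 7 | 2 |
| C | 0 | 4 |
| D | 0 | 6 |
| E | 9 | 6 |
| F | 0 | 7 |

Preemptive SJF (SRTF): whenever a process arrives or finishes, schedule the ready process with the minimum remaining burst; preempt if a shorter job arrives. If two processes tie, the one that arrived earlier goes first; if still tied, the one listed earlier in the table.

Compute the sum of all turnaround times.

60

Timeline: | C 0-4 | A 4-6 | D 6-7 | B 7-9 | D 9-14 | E 14-20 | F 20-27 |
Completion: A=6  B=9  C=4  D=14  E=20  F=27
Turnaround (C−A): A=2  B=2  C=4  D=14  E=11  F=27
Turnaround = completion − arrival: A=2, B=2, C=4, D=14, E=11, F=27
Total turnaround = 2 + 2 + 4 + 14 + 11 + 27 = 60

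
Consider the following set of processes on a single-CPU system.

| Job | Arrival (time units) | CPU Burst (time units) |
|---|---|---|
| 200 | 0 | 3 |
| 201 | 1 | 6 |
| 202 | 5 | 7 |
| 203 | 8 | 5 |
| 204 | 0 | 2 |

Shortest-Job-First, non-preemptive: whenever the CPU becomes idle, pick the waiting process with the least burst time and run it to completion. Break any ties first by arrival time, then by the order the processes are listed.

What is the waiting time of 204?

0

Timeline: | 204 0-2 | 200 2-5 | 201 5-11 | 203 11-16 | 202 16-23 |
Completion: 200=5  201=11  202=23  203=16  204=2
Waiting(204) = turnaround − burst = 2 − 2 = 0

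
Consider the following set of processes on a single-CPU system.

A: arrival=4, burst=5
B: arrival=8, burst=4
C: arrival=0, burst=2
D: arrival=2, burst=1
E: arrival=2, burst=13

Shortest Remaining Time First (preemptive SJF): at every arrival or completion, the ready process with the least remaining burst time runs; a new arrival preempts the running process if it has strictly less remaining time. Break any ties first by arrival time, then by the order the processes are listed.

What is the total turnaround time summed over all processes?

36

Timeline: | C 0-2 | D 2-3 | E 3-4 | A 4-9 | B 9-13 | E 13-25 |
Completion: A=9  B=13  C=2  D=3  E=25
Turnaround (C−A): A=5  B=5  C=2  D=1  E=23
Turnaround = completion − arrival: A=5, B=5, C=2, D=1, E=23
Total turnaround = 5 + 5 + 2 + 1 + 23 = 36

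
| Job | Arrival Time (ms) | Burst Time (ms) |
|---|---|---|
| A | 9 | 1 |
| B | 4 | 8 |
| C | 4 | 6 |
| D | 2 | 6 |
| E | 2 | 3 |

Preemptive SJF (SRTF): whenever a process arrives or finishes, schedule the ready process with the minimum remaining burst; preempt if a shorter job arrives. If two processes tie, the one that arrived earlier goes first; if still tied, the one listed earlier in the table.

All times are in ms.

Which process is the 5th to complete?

B

Timeline: | idle 0-2 | E 2-5 | D 5-9 | A 9-10 | D 10-12 | C 12-18 | B 18-26 |
Completion: A=10  B=26  C=18  D=12  E=5
Turnaround (C−A): A=1  B=22  C=14  D=10  E=3
Finish order: E → A → D → C → B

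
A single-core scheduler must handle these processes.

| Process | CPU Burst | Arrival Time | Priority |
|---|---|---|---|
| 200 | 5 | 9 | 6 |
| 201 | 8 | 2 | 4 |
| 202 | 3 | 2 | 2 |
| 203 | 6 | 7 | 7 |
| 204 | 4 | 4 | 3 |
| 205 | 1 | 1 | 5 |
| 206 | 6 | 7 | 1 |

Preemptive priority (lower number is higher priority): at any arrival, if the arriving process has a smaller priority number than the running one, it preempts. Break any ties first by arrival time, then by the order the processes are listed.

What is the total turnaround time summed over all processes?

Schedule: | idle 0-1 | 205 1-2 | 202 2-5 | 204 5-7 | 206 7-13 | 204 13-15 | 201 15-23 | 200 23-28 | 203 28-34 |
Completion: 200=28  201=23  202=5  203=34  204=15  205=2  206=13
Turnaround (C−A): 200=19  201=21  202=3  203=27  204=11  205=1  206=6
Turnaround = completion − arrival: 200=19, 201=21, 202=3, 203=27, 204=11, 205=1, 206=6
Total turnaround = 19 + 21 + 3 + 27 + 11 + 1 + 6 = 88

88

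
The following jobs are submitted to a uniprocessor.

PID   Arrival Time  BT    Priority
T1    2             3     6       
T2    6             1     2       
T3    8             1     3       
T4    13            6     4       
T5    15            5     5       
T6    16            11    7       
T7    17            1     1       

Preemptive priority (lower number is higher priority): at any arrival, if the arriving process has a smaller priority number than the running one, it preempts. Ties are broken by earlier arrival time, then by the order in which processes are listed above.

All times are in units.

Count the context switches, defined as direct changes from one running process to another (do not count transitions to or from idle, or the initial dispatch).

Gantt: | idle 0-2 | T1 2-5 | idle 5-6 | T2 6-7 | idle 7-8 | T3 8-9 | idle 9-13 | T4 13-17 | T7 17-18 | T4 18-20 | T5 20-25 | T6 25-36 |
Completion: T1=5  T2=7  T3=9  T4=20  T5=25  T6=36  T7=18
Turnaround (C−A): T1=3  T2=1  T3=1  T4=7  T5=10  T6=20  T7=1

4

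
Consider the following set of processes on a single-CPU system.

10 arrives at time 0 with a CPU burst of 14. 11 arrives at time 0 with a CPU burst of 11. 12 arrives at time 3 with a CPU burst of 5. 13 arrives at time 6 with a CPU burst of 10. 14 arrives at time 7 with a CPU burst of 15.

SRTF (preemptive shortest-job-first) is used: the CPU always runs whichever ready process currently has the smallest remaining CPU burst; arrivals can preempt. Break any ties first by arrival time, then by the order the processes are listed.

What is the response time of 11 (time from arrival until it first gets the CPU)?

0

Schedule: | 11 0-3 | 12 3-8 | 11 8-16 | 13 16-26 | 10 26-40 | 14 40-55 |
Completion: 10=40  11=16  12=8  13=26  14=55
Turnaround (C−A): 10=40  11=16  12=5  13=20  14=48
Response(11) = first start − arrival = 0 − 0 = 0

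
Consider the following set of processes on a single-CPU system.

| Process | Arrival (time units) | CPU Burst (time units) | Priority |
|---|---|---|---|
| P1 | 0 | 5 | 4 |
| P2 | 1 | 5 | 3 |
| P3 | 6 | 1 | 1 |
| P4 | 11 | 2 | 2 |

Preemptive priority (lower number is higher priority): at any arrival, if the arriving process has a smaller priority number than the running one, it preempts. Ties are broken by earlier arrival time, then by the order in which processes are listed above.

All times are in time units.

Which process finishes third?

Timeline: | P1 0-1 | P2 1-6 | P3 6-7 | P1 7-11 | P4 11-13 |
Completion: P1=11  P2=6  P3=7  P4=13
Finish order: P2 → P3 → P1 → P4

P1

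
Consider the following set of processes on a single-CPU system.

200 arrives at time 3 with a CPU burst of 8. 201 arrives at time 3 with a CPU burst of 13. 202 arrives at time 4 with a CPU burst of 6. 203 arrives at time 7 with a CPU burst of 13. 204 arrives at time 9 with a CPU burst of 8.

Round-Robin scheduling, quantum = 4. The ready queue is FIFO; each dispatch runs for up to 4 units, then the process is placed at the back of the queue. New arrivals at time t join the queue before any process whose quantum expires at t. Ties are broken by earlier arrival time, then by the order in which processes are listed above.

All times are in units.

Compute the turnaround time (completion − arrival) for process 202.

Schedule: | idle 0-3 | 200 3-7 | 201 7-11 | 202 11-15 | 203 15-19 | 200 19-23 | 204 23-27 | 201 27-31 | 202 31-33 | 203 33-37 | 204 37-41 | 201 41-45 | 203 45-49 | 201 49-50 | 203 50-51 |
Completion: 200=23  201=50  202=33  203=51  204=41
Turnaround (C−A): 200=20  201=47  202=29  203=44  204=32
Turnaround(202) = completion − arrival = 33 − 4 = 29

29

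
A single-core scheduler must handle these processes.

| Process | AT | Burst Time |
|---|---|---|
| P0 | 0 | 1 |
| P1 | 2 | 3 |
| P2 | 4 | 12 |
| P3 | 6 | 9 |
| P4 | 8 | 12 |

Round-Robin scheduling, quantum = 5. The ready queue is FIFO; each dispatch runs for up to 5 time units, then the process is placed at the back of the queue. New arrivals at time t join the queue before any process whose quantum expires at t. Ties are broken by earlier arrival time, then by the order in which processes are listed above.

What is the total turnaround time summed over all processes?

89

Schedule: | P0 0-1 | idle 1-2 | P1 2-5 | P2 5-10 | P3 10-15 | P4 15-20 | P2 20-25 | P3 25-29 | P4 29-34 | P2 34-36 | P4 36-38 |
Completion: P0=1  P1=5  P2=36  P3=29  P4=38
Turnaround (C−A): P0=1  P1=3  P2=32  P3=23  P4=30
Turnaround = completion − arrival: P0=1, P1=3, P2=32, P3=23, P4=30
Total turnaround = 1 + 3 + 32 + 23 + 30 = 89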